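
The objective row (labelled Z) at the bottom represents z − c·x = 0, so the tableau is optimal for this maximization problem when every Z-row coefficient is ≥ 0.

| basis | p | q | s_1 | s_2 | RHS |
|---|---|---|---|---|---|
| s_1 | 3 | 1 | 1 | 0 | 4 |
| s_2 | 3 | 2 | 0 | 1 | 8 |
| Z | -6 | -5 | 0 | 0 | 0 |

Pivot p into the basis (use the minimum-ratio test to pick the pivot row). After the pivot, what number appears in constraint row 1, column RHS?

Ratio test on column p — row 1: 4/3 = 4/3; row 2: 8/3 = 8/3. Minimum is 4/3 at row 1 (s_1 leaves); pivot element 3.
Divide row 1 by 3; eliminate column p from the other rows.
In the new row 1, the RHS entry is the old entry divided by the pivot: 4/3 = 4/3.

4/3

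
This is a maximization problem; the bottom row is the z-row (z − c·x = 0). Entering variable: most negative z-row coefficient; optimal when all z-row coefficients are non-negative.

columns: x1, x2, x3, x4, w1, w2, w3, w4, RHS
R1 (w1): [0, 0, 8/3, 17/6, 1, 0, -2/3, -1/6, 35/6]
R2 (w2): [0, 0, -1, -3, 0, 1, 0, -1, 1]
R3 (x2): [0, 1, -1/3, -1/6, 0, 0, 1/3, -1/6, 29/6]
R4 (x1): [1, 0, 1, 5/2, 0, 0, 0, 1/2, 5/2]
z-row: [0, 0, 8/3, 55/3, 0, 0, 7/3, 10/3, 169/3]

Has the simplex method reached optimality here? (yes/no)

yes

Every z-row coefficient is ≥ 0, so the tableau is optimal.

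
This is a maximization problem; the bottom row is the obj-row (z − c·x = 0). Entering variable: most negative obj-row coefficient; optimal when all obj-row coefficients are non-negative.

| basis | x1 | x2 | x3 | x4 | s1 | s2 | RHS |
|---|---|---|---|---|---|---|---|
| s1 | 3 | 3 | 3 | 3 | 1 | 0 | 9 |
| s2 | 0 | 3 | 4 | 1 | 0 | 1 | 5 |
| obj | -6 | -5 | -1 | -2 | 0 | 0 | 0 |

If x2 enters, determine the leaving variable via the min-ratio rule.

Column x2 entries and ratios — s1: 9/3 = 3; s2: 5/3 = 5/3.
Smallest ratio is 5/3 in the row of s2, so s2 leaves.

s2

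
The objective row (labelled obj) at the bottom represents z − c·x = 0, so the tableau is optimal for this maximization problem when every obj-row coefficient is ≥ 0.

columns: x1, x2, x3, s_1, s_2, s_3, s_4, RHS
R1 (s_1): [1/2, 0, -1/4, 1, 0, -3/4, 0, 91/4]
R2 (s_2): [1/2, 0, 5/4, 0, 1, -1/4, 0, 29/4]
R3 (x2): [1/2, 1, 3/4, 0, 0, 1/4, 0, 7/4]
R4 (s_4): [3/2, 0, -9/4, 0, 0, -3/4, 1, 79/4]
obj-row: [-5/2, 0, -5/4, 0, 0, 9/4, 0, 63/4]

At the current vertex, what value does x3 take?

0

x3 is not in the basis, so in the current basic feasible solution x3 = 0.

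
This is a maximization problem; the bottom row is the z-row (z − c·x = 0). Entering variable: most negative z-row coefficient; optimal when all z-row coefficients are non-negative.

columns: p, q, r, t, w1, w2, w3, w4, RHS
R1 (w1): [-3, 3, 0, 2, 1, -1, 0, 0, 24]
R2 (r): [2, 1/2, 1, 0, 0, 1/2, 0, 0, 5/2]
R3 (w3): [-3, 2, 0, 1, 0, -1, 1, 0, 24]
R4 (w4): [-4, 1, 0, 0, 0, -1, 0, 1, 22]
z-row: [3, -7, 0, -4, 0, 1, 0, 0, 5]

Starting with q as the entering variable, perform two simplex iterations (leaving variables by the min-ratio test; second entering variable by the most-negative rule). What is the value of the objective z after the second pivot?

Ratio test on column q — row 1: 24/3 = 8; row 2: (5/2)/(1/2) = 5; row 3: 24/2 = 12; row 4: 22/1 = 22. Minimum is 5 at row 2 (r leaves); pivot element 1/2.
Pivot on row 2; the z-row RHS becomes 5 − (-7)·5 = 40.
Next entering variable (most negative z-row entry -4): t.
Ratio test on column t — row 1: 9/2 = 9/2; row 2: entry 0 ≤ 0; row 3: 14/1 = 14; row 4: entry 0 ≤ 0. Minimum is 9/2 at row 1 (w1 leaves); pivot element 2.
After the second pivot the z-row RHS is 40 − (-4)·(9/2) = 58.

58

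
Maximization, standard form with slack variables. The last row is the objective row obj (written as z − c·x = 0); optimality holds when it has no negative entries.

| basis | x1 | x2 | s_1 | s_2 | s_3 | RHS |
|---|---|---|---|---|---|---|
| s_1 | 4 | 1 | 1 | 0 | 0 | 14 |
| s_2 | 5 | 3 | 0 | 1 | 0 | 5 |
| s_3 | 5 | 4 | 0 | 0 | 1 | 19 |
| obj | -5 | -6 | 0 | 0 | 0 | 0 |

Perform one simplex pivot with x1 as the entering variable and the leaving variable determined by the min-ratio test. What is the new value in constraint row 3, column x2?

Ratio test on column x1 — row 1: 14/4 = 7/2; row 2: 5/5 = 1; row 3: 19/5 = 19/5. Minimum is 1 at row 2 (s_2 leaves); pivot element 5.
Divide row 2 by 5; eliminate column x1 from the other rows.
Row 3 update in column x2: 4 − 5·(3/5) = 1.

1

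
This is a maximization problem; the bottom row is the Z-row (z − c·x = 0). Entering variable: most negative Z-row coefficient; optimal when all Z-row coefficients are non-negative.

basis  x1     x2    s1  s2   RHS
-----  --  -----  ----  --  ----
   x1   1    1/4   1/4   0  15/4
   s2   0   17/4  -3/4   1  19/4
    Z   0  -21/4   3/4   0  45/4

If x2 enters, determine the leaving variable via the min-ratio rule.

Column x2 entries and ratios — x1: (15/4)/(1/4) = 15; s2: (19/4)/(17/4) = 19/17.
Smallest ratio is 19/17 in the row of s2, so s2 leaves.

s2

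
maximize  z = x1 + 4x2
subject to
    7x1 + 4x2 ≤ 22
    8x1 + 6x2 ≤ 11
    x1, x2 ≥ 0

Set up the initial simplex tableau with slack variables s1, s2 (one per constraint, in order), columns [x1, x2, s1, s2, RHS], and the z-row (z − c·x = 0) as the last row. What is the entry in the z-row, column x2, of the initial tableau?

-4

The z-row carries the negated objective coefficients: the x2 entry is -4.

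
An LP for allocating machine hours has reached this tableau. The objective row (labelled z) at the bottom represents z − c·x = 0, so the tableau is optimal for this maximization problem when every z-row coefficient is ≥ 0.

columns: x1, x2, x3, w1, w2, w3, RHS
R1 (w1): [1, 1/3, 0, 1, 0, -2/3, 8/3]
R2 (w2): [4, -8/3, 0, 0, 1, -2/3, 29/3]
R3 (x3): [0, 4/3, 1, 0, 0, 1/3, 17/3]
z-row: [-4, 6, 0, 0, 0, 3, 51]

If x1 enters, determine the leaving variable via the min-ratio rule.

Column x1 entries and ratios — w1: (8/3)/1 = 8/3; w2: (29/3)/4 = 29/12; x3: 0 ≤ 0, skip.
Smallest ratio is 29/12 in the row of w2, so w2 leaves.

w2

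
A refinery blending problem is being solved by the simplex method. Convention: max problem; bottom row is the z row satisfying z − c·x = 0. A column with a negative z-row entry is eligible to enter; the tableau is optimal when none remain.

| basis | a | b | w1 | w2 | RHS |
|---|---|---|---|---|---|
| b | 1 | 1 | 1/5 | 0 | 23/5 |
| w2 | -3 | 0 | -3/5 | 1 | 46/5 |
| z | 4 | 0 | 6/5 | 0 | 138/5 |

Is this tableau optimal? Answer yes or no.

yes

Every z-row coefficient is ≥ 0, so the tableau is optimal.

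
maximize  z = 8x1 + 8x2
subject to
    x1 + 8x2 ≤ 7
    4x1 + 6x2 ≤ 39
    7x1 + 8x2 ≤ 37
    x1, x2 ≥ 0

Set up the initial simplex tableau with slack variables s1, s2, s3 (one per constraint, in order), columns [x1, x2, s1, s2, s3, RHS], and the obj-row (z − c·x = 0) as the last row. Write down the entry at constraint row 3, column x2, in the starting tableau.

Constraint 3 has coefficient 8 on x2.

8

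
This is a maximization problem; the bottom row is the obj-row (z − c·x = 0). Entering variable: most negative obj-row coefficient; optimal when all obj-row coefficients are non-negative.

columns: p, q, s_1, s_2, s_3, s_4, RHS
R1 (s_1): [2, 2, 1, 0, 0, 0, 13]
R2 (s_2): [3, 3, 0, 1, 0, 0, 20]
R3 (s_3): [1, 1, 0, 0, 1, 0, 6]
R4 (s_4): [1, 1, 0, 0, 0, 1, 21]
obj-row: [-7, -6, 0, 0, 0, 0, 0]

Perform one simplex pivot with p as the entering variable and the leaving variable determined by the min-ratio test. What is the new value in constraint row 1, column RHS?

Ratio test on column p — row 1: 13/2 = 13/2; row 2: 20/3 = 20/3; row 3: 6/1 = 6; row 4: 21/1 = 21. Minimum is 6 at row 3 (s_3 leaves); pivot element 1.
Divide row 3 by 1; eliminate column p from the other rows.
Row 1 update in column RHS: 13 − 2·6 = 1.

1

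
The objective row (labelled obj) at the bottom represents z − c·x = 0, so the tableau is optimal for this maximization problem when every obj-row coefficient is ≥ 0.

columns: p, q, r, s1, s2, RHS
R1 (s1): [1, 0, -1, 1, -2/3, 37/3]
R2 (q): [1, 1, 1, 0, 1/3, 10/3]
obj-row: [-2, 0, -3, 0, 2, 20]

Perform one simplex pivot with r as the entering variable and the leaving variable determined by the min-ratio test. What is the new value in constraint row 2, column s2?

1/3

Ratio test on column r — row 1: entry -1 ≤ 0; row 2: (10/3)/1 = 10/3. Minimum is 10/3 at row 2 (q leaves); pivot element 1.
Divide row 2 by 1; eliminate column r from the other rows.
In the new row 2, the s2 entry is the old entry divided by the pivot: (1/3)/1 = 1/3.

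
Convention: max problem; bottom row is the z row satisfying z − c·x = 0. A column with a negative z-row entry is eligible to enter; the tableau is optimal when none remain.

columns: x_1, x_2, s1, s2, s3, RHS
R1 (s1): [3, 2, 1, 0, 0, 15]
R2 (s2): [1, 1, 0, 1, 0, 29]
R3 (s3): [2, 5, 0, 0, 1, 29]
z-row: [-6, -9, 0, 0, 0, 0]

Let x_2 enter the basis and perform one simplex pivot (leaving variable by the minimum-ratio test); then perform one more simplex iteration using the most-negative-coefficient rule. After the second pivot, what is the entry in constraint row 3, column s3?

3/11

Ratio test on column x_2 — row 1: 15/2 = 15/2; row 2: 29/1 = 29; row 3: 29/5 = 29/5. Minimum is 29/5 at row 3 (s3 leaves); pivot element 5.
Divide row 3 by 5; eliminate column x_2 from the other rows.
Second iteration: most negative z-row entry is -12/5 in column x_1, so x_1 enters.
Ratio test on column x_1 — row 1: (17/5)/(11/5) = 17/11; row 2: (116/5)/(3/5) = 116/3; row 3: (29/5)/(2/5) = 29/2. Minimum is 17/11 at row 1 (s1 leaves); pivot element 11/5.
Divide row 1 by 11/5; eliminate column x_1 from the other rows.
After both pivots, the entry at constraint row 3, column s3 is 3/11.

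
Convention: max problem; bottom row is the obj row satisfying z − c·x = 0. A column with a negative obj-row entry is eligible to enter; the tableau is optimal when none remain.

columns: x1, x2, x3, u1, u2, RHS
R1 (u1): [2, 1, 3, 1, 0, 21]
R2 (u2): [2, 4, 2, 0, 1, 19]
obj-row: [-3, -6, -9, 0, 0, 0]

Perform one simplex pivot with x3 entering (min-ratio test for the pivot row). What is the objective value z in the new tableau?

Ratio test on column x3 — row 1: 21/3 = 7; row 2: 19/2 = 19/2. Minimum is 7 at row 1 (u1 leaves); pivot element 3.
Pivot on row 1; the obj-row RHS becomes 0 − (-9)·7 = 63.

63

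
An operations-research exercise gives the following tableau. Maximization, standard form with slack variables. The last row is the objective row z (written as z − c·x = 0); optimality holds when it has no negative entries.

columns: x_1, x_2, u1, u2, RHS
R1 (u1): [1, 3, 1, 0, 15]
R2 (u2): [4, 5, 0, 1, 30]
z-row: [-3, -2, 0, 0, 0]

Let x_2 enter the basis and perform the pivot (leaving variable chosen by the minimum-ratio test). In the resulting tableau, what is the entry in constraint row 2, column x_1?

Ratio test on column x_2 — row 1: 15/3 = 5; row 2: 30/5 = 6. Minimum is 5 at row 1 (u1 leaves); pivot element 3.
Divide row 1 by 3; eliminate column x_2 from the other rows.
Row 2 update in column x_1: 4 − 5·(1/3) = 7/3.

7/3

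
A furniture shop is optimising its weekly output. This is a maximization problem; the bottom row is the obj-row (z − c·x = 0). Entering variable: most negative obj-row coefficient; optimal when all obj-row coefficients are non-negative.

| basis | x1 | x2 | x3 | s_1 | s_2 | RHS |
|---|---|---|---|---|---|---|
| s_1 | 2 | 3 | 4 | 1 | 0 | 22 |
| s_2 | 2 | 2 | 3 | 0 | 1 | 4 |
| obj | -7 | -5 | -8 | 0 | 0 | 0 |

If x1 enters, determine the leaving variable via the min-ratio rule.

Column x1 entries and ratios — s_1: 22/2 = 11; s_2: 4/2 = 2.
Smallest ratio is 2 in the row of s_2, so s_2 leaves.

s_2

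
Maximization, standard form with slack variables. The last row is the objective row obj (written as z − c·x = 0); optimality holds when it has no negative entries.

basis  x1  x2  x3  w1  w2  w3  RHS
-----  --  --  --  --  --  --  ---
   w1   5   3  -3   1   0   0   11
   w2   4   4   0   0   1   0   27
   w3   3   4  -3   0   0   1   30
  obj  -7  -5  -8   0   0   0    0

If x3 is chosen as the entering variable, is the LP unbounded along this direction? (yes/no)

Every constraint-row entry in column x3 is ≤ 0, so increasing x3 is unbounded.

yes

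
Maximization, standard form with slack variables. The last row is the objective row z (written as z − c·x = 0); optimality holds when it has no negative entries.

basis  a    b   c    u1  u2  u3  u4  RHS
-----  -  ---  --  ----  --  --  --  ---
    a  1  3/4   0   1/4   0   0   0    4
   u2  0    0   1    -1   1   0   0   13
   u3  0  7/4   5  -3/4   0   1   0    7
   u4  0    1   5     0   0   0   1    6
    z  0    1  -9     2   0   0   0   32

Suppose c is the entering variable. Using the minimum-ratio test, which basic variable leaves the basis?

Column c entries and ratios — a: 0 ≤ 0, skip; u2: 13/1 = 13; u3: 7/5 = 7/5; u4: 6/5 = 6/5.
Smallest ratio is 6/5 in the row of u4, so u4 leaves.

u4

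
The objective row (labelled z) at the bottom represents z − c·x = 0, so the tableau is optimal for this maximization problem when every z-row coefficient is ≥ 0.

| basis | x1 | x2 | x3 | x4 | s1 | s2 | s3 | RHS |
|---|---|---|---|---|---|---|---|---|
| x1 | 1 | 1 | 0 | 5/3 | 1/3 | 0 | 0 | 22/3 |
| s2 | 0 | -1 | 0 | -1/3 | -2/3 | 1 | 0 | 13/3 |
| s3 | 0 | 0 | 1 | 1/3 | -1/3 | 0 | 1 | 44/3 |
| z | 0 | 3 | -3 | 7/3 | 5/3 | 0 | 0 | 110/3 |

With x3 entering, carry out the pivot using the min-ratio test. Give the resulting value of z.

Ratio test on column x3 — row 1: entry 0 ≤ 0; row 2: entry 0 ≤ 0; row 3: (44/3)/1 = 44/3. Minimum is 44/3 at row 3 (s3 leaves); pivot element 1.
Pivot on row 3; the z-row RHS becomes 110/3 − (-3)·(44/3) = 242/3.

242/3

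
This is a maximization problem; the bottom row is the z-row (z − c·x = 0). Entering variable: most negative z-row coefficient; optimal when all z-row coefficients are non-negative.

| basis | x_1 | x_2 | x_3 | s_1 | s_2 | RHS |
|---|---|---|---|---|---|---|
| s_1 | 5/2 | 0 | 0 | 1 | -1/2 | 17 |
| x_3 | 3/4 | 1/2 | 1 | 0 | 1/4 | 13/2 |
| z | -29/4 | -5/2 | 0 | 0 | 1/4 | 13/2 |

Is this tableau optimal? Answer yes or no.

The z-row has a negative entry -29/4 in column x_1, so it is not optimal.

no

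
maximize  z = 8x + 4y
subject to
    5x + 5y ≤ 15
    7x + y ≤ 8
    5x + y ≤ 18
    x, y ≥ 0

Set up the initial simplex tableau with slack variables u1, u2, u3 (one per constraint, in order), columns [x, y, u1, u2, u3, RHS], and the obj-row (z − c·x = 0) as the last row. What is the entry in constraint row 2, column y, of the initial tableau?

1

Constraint 2 has coefficient 1 on y.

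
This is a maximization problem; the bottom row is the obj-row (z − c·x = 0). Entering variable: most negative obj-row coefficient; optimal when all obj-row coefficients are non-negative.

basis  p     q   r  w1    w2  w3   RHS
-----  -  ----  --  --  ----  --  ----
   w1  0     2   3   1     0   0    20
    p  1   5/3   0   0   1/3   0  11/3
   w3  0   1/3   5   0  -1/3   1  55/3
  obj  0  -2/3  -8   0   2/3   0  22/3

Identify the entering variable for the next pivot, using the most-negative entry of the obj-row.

Negative obj-row entries: q: -2/3, r: -8.
The most negative is -8 in column r, so r enters.

r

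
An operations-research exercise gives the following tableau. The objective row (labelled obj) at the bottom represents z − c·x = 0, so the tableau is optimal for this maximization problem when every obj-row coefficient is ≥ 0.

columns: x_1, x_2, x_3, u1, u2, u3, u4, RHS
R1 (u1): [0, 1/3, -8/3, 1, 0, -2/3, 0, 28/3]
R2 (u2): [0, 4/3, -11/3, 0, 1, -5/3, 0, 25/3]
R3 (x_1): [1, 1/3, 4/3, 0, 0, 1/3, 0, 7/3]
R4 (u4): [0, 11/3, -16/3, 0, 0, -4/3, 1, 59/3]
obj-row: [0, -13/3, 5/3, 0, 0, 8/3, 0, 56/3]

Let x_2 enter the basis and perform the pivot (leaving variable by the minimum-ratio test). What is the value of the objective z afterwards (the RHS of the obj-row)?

Ratio test on column x_2 — row 1: (28/3)/(1/3) = 28; row 2: (25/3)/(4/3) = 25/4; row 3: (7/3)/(1/3) = 7; row 4: (59/3)/(11/3) = 59/11. Minimum is 59/11 at row 4 (u4 leaves); pivot element 11/3.
Pivot on row 4; the obj-row RHS becomes 56/3 − (-13/3)·(59/11) = 461/11.

461/11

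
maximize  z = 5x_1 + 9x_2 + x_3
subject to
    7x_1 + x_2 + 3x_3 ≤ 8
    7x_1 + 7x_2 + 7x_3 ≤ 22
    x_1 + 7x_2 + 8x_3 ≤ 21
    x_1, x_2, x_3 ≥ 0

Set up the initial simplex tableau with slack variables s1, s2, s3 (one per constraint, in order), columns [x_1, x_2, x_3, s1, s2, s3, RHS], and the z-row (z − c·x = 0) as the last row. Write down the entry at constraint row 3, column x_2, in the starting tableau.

7

Constraint 3 has coefficient 7 on x_2.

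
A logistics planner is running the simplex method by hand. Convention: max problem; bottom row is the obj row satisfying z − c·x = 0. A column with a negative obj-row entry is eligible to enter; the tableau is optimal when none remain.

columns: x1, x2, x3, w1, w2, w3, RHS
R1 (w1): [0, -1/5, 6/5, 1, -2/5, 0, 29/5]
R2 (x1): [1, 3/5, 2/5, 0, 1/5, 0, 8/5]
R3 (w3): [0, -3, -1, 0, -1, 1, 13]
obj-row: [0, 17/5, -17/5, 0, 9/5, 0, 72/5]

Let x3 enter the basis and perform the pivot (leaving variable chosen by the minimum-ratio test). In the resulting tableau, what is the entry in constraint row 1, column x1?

Ratio test on column x3 — row 1: (29/5)/(6/5) = 29/6; row 2: (8/5)/(2/5) = 4; row 3: entry -1 ≤ 0. Minimum is 4 at row 2 (x1 leaves); pivot element 2/5.
Divide row 2 by 2/5; eliminate column x3 from the other rows.
Row 1 update in column x1: 0 − (6/5)·(5/2) = -3.

-3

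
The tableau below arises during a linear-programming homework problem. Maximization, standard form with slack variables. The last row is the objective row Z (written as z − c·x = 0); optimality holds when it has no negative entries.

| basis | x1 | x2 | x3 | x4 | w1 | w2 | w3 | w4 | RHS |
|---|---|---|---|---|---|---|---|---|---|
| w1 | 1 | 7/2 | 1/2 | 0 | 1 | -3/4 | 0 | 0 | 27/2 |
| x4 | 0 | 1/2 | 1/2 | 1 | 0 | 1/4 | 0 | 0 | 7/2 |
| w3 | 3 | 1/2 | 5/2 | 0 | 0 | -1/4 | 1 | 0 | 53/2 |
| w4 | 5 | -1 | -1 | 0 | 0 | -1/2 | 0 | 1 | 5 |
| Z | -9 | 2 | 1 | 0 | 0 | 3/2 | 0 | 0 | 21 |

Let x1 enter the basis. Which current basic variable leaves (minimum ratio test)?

w4

Column x1 entries and ratios — w1: (27/2)/1 = 27/2; x4: 0 ≤ 0, skip; w3: (53/2)/3 = 53/6; w4: 5/5 = 1.
Smallest ratio is 1 in the row of w4, so w4 leaves.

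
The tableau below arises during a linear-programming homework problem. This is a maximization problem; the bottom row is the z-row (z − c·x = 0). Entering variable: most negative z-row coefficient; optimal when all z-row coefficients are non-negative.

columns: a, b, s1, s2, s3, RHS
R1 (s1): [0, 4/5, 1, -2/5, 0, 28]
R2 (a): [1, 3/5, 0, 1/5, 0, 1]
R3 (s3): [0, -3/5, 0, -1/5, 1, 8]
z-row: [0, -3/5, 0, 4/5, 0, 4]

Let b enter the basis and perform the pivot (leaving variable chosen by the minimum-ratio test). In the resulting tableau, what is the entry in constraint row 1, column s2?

Ratio test on column b — row 1: 28/(4/5) = 35; row 2: 1/(3/5) = 5/3; row 3: entry -3/5 ≤ 0. Minimum is 5/3 at row 2 (a leaves); pivot element 3/5.
Divide row 2 by 3/5; eliminate column b from the other rows.
Row 1 update in column s2: -2/5 − (4/5)·(1/3) = -2/3.

-2/3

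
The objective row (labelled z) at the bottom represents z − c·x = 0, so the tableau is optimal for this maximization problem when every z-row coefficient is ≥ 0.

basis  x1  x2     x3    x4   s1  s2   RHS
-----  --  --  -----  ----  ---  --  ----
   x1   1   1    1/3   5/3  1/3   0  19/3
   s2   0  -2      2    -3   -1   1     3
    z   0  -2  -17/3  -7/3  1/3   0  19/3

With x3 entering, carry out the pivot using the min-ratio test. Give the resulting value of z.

Ratio test on column x3 — row 1: (19/3)/(1/3) = 19; row 2: 3/2 = 3/2. Minimum is 3/2 at row 2 (s2 leaves); pivot element 2.
Pivot on row 2; the z-row RHS becomes 19/3 − (-17/3)·(3/2) = 89/6.

89/6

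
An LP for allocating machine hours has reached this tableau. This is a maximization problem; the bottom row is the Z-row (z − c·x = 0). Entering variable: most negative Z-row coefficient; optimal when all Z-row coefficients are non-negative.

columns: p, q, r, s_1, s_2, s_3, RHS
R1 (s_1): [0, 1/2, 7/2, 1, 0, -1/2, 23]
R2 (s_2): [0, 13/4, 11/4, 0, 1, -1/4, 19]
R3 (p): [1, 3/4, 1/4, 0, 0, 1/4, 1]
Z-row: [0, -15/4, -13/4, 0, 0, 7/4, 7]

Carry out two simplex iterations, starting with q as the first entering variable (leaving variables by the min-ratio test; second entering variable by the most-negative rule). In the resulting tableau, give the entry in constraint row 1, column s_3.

Ratio test on column q — row 1: 23/(1/2) = 46; row 2: 19/(13/4) = 76/13; row 3: 1/(3/4) = 4/3. Minimum is 4/3 at row 3 (p leaves); pivot element 3/4.
Divide row 3 by 3/4; eliminate column q from the other rows.
Second iteration: most negative Z-row entry is -2 in column r, so r enters.
Ratio test on column r — row 1: (67/3)/(10/3) = 67/10; row 2: (44/3)/(5/3) = 44/5; row 3: (4/3)/(1/3) = 4. Minimum is 4 at row 3 (q leaves); pivot element 1/3.
Divide row 3 by 1/3; eliminate column r from the other rows.
After both pivots, the entry at constraint row 1, column s_3 is -4.

-4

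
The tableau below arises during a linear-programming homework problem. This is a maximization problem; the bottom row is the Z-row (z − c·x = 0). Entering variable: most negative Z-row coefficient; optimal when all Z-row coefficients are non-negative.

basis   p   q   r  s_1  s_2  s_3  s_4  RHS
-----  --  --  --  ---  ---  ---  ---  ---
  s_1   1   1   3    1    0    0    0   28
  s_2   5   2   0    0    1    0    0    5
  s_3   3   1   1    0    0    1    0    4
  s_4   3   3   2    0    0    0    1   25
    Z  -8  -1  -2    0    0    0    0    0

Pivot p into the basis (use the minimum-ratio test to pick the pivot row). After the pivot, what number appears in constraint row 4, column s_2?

-3/5

Ratio test on column p — row 1: 28/1 = 28; row 2: 5/5 = 1; row 3: 4/3 = 4/3; row 4: 25/3 = 25/3. Minimum is 1 at row 2 (s_2 leaves); pivot element 5.
Divide row 2 by 5; eliminate column p from the other rows.
Row 4 update in column s_2: 0 − 3·(1/5) = -3/5.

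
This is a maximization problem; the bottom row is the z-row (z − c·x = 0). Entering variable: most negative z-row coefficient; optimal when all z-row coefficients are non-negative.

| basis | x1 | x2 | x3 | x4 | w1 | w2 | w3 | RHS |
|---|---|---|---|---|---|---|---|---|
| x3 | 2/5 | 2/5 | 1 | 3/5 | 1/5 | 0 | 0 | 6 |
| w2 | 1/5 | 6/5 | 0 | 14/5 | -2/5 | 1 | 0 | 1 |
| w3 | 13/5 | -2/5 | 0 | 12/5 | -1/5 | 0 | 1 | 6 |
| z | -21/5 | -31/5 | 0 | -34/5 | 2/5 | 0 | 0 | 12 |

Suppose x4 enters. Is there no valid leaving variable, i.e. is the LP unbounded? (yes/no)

no

Column x4 has positive entries in row(s) 1, 2, 3, so the ratio test bounds it — not unbounded.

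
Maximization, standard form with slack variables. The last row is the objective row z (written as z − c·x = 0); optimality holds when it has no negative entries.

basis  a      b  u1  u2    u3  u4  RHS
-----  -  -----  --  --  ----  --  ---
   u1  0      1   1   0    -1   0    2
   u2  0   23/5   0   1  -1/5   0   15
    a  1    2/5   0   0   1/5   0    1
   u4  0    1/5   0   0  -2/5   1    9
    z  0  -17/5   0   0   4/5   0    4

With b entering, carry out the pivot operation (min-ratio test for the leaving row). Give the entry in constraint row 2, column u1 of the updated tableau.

-23/5

Ratio test on column b — row 1: 2/1 = 2; row 2: 15/(23/5) = 75/23; row 3: 1/(2/5) = 5/2; row 4: 9/(1/5) = 45. Minimum is 2 at row 1 (u1 leaves); pivot element 1.
Divide row 1 by 1; eliminate column b from the other rows.
Row 2 update in column u1: 0 − (23/5)·1 = -23/5.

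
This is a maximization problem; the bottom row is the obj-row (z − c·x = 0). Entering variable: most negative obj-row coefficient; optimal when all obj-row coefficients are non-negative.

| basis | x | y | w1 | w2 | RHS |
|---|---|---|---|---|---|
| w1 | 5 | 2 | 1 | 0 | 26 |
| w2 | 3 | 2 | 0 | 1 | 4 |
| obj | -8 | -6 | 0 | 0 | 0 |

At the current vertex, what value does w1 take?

26

w1 is basic (row 1); its value is the RHS of that row, 26.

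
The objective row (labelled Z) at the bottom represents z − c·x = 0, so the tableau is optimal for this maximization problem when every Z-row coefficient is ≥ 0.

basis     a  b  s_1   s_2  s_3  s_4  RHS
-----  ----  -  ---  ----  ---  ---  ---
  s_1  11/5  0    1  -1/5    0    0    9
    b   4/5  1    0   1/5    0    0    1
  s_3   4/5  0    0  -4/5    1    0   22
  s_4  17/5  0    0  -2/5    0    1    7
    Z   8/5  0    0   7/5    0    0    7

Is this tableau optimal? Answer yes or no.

Every Z-row coefficient is ≥ 0, so the tableau is optimal.

yes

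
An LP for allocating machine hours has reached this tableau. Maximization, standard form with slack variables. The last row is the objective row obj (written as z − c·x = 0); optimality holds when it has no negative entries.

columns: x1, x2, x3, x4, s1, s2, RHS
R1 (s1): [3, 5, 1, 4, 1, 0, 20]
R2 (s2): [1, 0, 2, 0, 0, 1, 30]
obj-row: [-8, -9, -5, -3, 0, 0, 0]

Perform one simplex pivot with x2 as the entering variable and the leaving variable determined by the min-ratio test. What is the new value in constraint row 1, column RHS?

4

Ratio test on column x2 — row 1: 20/5 = 4; row 2: entry 0 ≤ 0. Minimum is 4 at row 1 (s1 leaves); pivot element 5.
Divide row 1 by 5; eliminate column x2 from the other rows.
In the new row 1, the RHS entry is the old entry divided by the pivot: 20/5 = 4.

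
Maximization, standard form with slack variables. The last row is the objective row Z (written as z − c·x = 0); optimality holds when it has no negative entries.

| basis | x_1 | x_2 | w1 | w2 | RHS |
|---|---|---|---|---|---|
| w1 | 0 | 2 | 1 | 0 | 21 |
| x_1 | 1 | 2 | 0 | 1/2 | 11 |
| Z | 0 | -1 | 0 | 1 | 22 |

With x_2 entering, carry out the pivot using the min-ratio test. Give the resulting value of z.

55/2

Ratio test on column x_2 — row 1: 21/2 = 21/2; row 2: 11/2 = 11/2. Minimum is 11/2 at row 2 (x_1 leaves); pivot element 2.
Pivot on row 2; the Z-row RHS becomes 22 − (-1)·(11/2) = 55/2.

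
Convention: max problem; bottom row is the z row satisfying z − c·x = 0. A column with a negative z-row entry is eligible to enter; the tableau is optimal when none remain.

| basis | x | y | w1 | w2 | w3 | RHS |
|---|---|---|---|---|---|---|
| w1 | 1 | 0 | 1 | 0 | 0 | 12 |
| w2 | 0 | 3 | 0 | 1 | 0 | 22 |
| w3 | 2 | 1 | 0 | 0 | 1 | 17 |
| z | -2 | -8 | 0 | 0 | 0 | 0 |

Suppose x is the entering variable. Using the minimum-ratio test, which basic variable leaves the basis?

w3

Column x entries and ratios — w1: 12/1 = 12; w2: 0 ≤ 0, skip; w3: 17/2 = 17/2.
Smallest ratio is 17/2 in the row of w3, so w3 leaves.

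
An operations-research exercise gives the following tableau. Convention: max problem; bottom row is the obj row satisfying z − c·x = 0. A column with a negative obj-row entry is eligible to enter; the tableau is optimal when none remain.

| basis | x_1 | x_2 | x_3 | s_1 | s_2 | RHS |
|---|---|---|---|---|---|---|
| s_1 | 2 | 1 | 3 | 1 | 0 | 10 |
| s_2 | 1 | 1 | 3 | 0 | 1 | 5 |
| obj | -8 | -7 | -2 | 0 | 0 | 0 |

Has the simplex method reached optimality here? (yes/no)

no

The obj-row has a negative entry -8 in column x_1, so it is not optimal.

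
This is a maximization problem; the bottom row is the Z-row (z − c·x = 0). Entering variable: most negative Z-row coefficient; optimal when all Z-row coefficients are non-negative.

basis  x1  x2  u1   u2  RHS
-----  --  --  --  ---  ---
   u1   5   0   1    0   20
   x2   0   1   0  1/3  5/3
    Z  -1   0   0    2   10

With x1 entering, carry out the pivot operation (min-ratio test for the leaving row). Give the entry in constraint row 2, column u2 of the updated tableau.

1/3

Ratio test on column x1 — row 1: 20/5 = 4; row 2: entry 0 ≤ 0. Minimum is 4 at row 1 (u1 leaves); pivot element 5.
Divide row 1 by 5; eliminate column x1 from the other rows.
Row 2 update in column u2: 1/3 − 0·0 = 1/3.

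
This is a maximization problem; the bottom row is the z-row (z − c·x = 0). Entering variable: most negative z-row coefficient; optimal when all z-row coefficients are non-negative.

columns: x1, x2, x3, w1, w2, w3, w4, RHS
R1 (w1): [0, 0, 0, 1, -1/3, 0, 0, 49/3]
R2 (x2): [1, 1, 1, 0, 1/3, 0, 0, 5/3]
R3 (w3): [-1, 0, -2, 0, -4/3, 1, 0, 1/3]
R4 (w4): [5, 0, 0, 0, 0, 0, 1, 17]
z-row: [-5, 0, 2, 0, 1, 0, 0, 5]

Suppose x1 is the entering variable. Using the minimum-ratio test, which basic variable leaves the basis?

x2

Column x1 entries and ratios — w1: 0 ≤ 0, skip; x2: (5/3)/1 = 5/3; w3: -1 ≤ 0, skip; w4: 17/5 = 17/5.
Smallest ratio is 5/3 in the row of x2, so x2 leaves.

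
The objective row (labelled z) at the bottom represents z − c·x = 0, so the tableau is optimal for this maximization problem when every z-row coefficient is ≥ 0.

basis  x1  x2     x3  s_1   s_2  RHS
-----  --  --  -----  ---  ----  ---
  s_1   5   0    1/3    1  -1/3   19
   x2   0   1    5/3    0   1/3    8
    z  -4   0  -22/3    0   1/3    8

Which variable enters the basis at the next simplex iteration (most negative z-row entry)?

Negative z-row entries: x1: -4, x3: -22/3.
The most negative is -22/3 in column x3, so x3 enters.

x3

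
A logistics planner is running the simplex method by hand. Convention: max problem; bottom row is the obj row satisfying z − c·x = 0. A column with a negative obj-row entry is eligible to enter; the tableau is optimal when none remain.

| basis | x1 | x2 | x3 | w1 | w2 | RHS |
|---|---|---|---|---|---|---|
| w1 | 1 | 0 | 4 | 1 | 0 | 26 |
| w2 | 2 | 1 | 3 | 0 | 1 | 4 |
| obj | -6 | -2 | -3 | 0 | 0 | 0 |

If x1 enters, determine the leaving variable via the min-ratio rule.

w2

Column x1 entries and ratios — w1: 26/1 = 26; w2: 4/2 = 2.
Smallest ratio is 2 in the row of w2, so w2 leaves.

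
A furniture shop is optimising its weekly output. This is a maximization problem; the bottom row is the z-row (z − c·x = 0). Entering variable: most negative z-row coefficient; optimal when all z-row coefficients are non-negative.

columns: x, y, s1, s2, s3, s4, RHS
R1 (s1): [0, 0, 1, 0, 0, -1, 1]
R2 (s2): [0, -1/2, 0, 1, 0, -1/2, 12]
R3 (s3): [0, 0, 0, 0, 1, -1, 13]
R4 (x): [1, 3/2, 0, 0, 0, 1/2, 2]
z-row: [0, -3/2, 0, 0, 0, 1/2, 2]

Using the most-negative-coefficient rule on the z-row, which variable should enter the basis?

y

Negative z-row entries: y: -3/2.
The most negative is -3/2 in column y, so y enters.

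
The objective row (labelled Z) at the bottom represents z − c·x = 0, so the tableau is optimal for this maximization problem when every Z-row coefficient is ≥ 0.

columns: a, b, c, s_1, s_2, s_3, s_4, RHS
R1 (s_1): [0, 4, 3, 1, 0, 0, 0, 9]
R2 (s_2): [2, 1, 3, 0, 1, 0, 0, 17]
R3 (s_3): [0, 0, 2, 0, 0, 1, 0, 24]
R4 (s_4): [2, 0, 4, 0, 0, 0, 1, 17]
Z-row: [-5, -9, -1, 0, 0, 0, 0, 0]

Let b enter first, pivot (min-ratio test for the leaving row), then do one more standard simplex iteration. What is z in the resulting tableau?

Ratio test on column b — row 1: 9/4 = 9/4; row 2: 17/1 = 17; row 3: entry 0 ≤ 0; row 4: entry 0 ≤ 0. Minimum is 9/4 at row 1 (s_1 leaves); pivot element 4.
Pivot on row 1; the Z-row RHS becomes 0 − (-9)·(9/4) = 81/4.
Next entering variable (most negative Z-row entry -5): a.
Ratio test on column a — row 1: entry 0 ≤ 0; row 2: (59/4)/2 = 59/8; row 3: entry 0 ≤ 0; row 4: 17/2 = 17/2. Minimum is 59/8 at row 2 (s_2 leaves); pivot element 2.
After the second pivot the Z-row RHS is 81/4 − (-5)·(59/8) = 457/8.

457/8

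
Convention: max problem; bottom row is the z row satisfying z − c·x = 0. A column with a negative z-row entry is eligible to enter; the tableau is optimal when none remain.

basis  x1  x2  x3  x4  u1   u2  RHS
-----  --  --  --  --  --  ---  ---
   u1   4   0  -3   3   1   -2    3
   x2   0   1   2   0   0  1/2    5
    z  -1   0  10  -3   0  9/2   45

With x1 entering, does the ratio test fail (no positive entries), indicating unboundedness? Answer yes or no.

Column x1 has positive entries in row(s) 1, so the ratio test bounds it — not unbounded.

no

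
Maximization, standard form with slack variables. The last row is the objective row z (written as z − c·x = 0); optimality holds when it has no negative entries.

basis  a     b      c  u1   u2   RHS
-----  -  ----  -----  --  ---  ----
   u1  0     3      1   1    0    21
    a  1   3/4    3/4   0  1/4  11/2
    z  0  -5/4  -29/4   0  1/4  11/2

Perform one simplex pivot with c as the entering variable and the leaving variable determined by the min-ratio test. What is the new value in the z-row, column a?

29/3

Ratio test on column c — row 1: 21/1 = 21; row 2: (11/2)/(3/4) = 22/3. Minimum is 22/3 at row 2 (a leaves); pivot element 3/4.
Divide row 2 by 3/4; eliminate column c from the other rows.
z-row update in column a: 0 − (-29/4)·(4/3) = 29/3.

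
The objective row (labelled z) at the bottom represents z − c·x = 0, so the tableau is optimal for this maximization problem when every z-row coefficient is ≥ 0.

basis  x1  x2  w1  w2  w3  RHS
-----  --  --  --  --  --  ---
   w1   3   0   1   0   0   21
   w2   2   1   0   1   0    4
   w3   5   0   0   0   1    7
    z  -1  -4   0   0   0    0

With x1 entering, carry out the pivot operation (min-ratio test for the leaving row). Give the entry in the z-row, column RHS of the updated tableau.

Ratio test on column x1 — row 1: 21/3 = 7; row 2: 4/2 = 2; row 3: 7/5 = 7/5. Minimum is 7/5 at row 3 (w3 leaves); pivot element 5.
Divide row 3 by 5; eliminate column x1 from the other rows.
z-row update in column RHS: 0 − (-1)·(7/5) = 7/5.

7/5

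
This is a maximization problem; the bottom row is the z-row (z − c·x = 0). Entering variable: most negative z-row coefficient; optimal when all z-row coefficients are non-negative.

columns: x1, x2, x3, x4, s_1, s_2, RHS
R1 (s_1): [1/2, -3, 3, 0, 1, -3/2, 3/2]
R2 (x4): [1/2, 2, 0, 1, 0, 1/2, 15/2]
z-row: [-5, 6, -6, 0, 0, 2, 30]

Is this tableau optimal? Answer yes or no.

no

The z-row has a negative entry -6 in column x3, so it is not optimal.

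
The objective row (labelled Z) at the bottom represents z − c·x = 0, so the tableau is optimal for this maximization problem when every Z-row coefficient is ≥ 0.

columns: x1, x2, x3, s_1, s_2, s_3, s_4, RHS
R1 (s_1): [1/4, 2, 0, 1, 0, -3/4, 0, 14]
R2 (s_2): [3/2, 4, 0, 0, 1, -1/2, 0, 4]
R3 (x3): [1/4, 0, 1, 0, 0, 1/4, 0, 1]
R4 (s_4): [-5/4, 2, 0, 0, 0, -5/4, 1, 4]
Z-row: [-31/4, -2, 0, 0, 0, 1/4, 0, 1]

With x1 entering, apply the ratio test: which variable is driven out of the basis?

Column x1 entries and ratios — s_1: 14/(1/4) = 56; s_2: 4/(3/2) = 8/3; x3: 1/(1/4) = 4; s_4: -5/4 ≤ 0, skip.
Smallest ratio is 8/3 in the row of s_2, so s_2 leaves.

s_2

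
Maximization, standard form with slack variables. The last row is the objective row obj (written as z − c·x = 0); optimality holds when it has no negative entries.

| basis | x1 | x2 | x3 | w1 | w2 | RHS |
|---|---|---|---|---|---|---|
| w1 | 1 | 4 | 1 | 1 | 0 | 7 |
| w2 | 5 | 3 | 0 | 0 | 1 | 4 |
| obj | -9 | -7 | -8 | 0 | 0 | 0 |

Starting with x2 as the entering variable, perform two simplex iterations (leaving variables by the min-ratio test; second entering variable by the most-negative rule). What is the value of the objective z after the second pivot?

68/3

Ratio test on column x2 — row 1: 7/4 = 7/4; row 2: 4/3 = 4/3. Minimum is 4/3 at row 2 (w2 leaves); pivot element 3.
Pivot on row 2; the obj-row RHS becomes 0 − (-7)·(4/3) = 28/3.
Next entering variable (most negative obj-row entry -8): x3.
Ratio test on column x3 — row 1: (5/3)/1 = 5/3; row 2: entry 0 ≤ 0. Minimum is 5/3 at row 1 (w1 leaves); pivot element 1.
After the second pivot the obj-row RHS is 28/3 − (-8)·(5/3) = 68/3.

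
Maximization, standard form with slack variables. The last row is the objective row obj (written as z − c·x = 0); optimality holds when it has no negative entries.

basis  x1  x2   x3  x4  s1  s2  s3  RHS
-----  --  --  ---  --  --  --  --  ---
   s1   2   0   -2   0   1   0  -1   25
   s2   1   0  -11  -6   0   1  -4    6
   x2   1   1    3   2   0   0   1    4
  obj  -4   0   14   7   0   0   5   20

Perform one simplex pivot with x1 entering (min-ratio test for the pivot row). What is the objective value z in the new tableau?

Ratio test on column x1 — row 1: 25/2 = 25/2; row 2: 6/1 = 6; row 3: 4/1 = 4. Minimum is 4 at row 3 (x2 leaves); pivot element 1.
Pivot on row 3; the obj-row RHS becomes 20 − (-4)·4 = 36.

36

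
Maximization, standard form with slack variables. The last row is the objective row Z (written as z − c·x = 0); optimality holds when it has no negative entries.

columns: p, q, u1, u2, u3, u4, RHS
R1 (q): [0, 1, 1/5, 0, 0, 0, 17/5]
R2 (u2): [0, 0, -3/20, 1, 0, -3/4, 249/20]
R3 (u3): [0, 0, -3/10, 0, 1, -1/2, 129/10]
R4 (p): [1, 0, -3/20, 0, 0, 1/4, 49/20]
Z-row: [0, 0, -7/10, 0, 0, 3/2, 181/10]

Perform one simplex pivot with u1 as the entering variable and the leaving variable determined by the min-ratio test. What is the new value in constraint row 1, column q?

Ratio test on column u1 — row 1: (17/5)/(1/5) = 17; row 2: entry -3/20 ≤ 0; row 3: entry -3/10 ≤ 0; row 4: entry -3/20 ≤ 0. Minimum is 17 at row 1 (q leaves); pivot element 1/5.
Divide row 1 by 1/5; eliminate column u1 from the other rows.
In the new row 1, the q entry is the old entry divided by the pivot: 1/(1/5) = 5.

5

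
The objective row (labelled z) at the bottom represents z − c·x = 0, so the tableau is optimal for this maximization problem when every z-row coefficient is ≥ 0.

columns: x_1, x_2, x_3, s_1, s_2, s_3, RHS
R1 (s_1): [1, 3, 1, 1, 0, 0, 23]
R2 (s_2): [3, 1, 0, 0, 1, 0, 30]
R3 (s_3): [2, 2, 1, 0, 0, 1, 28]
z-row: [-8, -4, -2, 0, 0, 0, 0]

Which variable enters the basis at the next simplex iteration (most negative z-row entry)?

Negative z-row entries: x_1: -8, x_2: -4, x_3: -2.
The most negative is -8 in column x_1, so x_1 enters.

x_1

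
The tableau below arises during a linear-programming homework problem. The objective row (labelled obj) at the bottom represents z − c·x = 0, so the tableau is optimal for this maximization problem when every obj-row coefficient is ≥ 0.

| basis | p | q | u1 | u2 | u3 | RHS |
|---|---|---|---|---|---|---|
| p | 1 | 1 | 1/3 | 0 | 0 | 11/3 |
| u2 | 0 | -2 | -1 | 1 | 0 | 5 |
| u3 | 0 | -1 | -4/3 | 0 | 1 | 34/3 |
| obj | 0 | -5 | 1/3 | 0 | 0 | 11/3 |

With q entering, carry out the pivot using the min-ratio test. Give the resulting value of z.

22

Ratio test on column q — row 1: (11/3)/1 = 11/3; row 2: entry -2 ≤ 0; row 3: entry -1 ≤ 0. Minimum is 11/3 at row 1 (p leaves); pivot element 1.
Pivot on row 1; the obj-row RHS becomes 11/3 − (-5)·(11/3) = 22.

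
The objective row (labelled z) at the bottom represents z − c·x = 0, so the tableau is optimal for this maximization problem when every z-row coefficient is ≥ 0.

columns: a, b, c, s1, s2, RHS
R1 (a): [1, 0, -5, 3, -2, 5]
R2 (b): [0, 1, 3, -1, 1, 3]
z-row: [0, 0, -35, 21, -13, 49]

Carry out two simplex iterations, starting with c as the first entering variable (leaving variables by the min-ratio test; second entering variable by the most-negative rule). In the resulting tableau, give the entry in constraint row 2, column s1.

Ratio test on column c — row 1: entry -5 ≤ 0; row 2: 3/3 = 1. Minimum is 1 at row 2 (b leaves); pivot element 3.
Divide row 2 by 3; eliminate column c from the other rows.
Second iteration: most negative z-row entry is -4/3 in column s2, so s2 enters.
Ratio test on column s2 — row 1: entry -1/3 ≤ 0; row 2: 1/(1/3) = 3. Minimum is 3 at row 2 (c leaves); pivot element 1/3.
Divide row 2 by 1/3; eliminate column s2 from the other rows.
After both pivots, the entry at constraint row 2, column s1 is -1.

-1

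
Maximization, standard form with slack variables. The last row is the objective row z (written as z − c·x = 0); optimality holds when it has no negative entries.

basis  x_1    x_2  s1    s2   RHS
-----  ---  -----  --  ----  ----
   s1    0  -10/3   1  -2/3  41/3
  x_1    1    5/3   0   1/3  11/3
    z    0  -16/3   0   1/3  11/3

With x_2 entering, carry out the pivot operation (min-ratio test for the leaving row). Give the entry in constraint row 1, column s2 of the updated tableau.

0

Ratio test on column x_2 — row 1: entry -10/3 ≤ 0; row 2: (11/3)/(5/3) = 11/5. Minimum is 11/5 at row 2 (x_1 leaves); pivot element 5/3.
Divide row 2 by 5/3; eliminate column x_2 from the other rows.
Row 1 update in column s2: -2/3 − (-10/3)·(1/5) = 0.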